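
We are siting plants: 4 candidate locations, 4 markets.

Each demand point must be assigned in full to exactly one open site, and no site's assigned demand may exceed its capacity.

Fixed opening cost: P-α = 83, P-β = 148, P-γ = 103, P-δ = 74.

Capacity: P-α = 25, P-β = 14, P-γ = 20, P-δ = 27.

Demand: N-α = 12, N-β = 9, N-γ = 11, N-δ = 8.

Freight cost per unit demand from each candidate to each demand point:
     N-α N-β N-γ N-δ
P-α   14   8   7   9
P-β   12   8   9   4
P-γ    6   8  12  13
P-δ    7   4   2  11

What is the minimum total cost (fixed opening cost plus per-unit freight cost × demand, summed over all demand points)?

407

Open {P-α, P-δ}; cheapest assignment that respects the capacities:
  P-α (cap 25, load 17): N-β, N-δ — cost 9×8 + 8×9 = 144
  P-δ (cap 27, load 23): N-α, N-γ — cost 12×7 + 11×2 = 106
  Shipping 250, fixed 157 → total 407.
  Any other capacity-feasible assignment to {P-α, P-δ} ships for at least 250.
Compare {P-γ, P-δ}: its best feasible assignment gives total 411.
Compare {P-α, P-γ, P-δ}: its best feasible assignment gives total 462.
Every other set of open sites that can feasibly serve all demand totals ≥ 411 even under its best assignment. Minimum: 407.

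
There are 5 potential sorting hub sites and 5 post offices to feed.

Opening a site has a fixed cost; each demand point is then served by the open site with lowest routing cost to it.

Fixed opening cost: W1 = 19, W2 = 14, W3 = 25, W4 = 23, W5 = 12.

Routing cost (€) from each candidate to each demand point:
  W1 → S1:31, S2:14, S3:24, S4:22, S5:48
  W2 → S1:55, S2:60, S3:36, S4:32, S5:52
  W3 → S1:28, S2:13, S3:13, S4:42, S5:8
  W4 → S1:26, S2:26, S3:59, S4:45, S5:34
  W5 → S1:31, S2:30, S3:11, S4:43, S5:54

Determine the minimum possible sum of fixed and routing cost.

Open {W1, W3}: assign each demand point to its cheapest open site.
  S1→W3 28, S2→W3 13, S3→W3 13, S4→W1 22, S5→W3 8
  routing cost 84, fixed 44 → total 128.
Compare {W3}: routing cost 104 + fixed 25 = 129.
Compare {W2, W3}: routing cost 94 + fixed 39 = 133.
Compare {W1, W3, W5}: routing cost 82 + fixed 56 = 138.
All other subsets cost ≥ 129. Minimum total cost: 128.

128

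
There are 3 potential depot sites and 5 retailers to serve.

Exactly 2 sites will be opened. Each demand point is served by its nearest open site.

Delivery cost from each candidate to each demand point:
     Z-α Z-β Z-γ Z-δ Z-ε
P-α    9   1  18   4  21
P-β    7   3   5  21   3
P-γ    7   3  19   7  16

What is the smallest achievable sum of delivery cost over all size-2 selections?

Open {P-α, P-β}.
  Z-α→P-β 7, Z-β→P-α 1, Z-γ→P-β 5, Z-δ→P-α 4, Z-ε→P-β 3  ⇒ total 20.
Compare {P-β, P-γ}: total 25.
Compare {P-α, P-γ}: total 46.

20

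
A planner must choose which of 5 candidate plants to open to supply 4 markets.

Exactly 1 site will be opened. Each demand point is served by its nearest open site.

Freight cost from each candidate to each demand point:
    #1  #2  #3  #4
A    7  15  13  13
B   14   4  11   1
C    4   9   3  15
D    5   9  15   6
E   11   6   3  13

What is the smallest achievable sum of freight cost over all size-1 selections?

30

Open {B}.
  #1→B 14, #2→B 4, #3→B 11, #4→B 1  ⇒ total 30.
Compare {C}: total 31.
Compare {E}: total 33.
No size-1 selection does better; minimum is 30.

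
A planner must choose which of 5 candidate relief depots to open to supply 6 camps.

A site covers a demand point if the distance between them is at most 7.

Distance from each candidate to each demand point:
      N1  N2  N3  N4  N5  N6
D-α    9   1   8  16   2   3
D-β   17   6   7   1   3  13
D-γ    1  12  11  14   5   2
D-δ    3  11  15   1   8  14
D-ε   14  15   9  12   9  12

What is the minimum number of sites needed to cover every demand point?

2

Coverage sets (demand points within 7 of each site):
  D-α: {N2, N5, N6}
  D-β: {N2, N3, N4, N5}
  D-γ: {N1, N5, N6}
  D-δ: {N1, N4}
  D-ε: {}
No single site covers all 6 demand points.
But {D-β, D-γ} covers everything, so the minimum is 2.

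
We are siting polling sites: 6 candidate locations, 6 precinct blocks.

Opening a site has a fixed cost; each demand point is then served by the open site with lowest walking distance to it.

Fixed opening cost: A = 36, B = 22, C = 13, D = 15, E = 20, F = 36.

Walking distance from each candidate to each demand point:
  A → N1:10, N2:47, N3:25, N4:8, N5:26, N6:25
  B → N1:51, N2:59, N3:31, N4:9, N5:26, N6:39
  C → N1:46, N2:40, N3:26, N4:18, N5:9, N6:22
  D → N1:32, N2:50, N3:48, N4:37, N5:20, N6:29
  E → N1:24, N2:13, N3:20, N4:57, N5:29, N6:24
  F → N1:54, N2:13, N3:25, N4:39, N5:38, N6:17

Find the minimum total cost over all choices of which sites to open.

Open {C, E}: assign each demand point to its cheapest open site.
  N1→E 24, N2→E 13, N3→E 20, N4→C 18, N5→C 9, N6→C 22
  walking distance 106, fixed 33 → total 139.
Compare {A, C, E}: walking distance 82 + fixed 69 = 151.
Compare {B, C, E}: walking distance 97 + fixed 55 = 152.
Compare {C, D, E}: walking distance 106 + fixed 48 = 154.
All other subsets cost ≥ 151. Minimum total cost: 139.

139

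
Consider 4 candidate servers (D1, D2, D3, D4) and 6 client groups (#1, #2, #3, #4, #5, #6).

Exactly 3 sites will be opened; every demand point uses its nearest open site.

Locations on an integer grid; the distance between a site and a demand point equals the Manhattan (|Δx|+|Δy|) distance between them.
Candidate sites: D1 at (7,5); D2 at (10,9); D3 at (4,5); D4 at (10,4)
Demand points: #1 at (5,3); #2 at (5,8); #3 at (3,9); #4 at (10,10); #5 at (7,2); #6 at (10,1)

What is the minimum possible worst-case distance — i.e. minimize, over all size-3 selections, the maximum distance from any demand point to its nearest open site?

Open {D2, D3, D4}.
  Farthest demand point is #3 at distance 5 (to D3); all others are ≤ 5.
With {D1, D3, D4} the worst case is 6.
With {D1, D2, D3} the worst case is 7.
No size-3 selection achieves below 5.

5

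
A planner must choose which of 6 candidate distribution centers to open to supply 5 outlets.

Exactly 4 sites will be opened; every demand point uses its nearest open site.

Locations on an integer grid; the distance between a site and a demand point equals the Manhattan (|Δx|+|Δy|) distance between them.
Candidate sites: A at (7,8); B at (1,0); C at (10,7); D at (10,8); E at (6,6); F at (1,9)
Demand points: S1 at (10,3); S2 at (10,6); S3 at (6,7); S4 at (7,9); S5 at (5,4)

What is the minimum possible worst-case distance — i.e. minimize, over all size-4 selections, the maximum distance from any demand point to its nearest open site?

Open {A, B, C, E}.
  Farthest demand point is S1 at distance 4 (to C); all others are ≤ 4.
With {A, C, D, E} the worst case is 4.
With {A, C, E, F} the worst case is 4.
No size-4 selection achieves below 4.

4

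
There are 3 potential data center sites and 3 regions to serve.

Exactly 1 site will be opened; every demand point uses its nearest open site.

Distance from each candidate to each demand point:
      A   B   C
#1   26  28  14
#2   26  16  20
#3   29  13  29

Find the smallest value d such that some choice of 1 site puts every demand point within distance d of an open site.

26

Open {#2}.
  Farthest demand point is A at distance 26 (to #2); all others are ≤ 26.
With {#1} the worst case is 28.
With {#3} the worst case is 29.
No size-1 selection achieves below 26.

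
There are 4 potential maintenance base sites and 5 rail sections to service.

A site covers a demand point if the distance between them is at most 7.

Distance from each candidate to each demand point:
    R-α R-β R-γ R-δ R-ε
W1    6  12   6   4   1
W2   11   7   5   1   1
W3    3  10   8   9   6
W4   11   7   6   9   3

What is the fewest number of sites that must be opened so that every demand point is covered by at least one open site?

2

Coverage sets (demand points within 7 of each site):
  W1: {R-α, R-γ, R-δ, R-ε}
  W2: {R-β, R-γ, R-δ, R-ε}
  W3: {R-α, R-ε}
  W4: {R-β, R-γ, R-ε}
No single site covers all 5 demand points.
But {W1, W2} covers everything, so the minimum is 2.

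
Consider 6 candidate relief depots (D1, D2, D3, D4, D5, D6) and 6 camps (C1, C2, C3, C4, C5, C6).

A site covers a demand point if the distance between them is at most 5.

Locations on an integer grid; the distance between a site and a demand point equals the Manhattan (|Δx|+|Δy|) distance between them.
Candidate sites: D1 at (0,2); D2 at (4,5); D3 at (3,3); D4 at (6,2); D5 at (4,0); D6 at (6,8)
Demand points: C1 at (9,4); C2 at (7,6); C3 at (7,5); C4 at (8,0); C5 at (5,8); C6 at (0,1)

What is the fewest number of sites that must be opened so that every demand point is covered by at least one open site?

3

Coverage sets (demand points within 5 of each site):
  D1: {C6}
  D2: {C2, C3, C5}
  D3: {C6}
  D4: {C1, C2, C3, C4}
  D5: {C4, C6}
  D6: {C2, C3, C5}
No 2 sites suffice: every size-2 union leaves at least one demand point uncovered.
But {D1, D2, D4} covers everything, so the minimum is 3.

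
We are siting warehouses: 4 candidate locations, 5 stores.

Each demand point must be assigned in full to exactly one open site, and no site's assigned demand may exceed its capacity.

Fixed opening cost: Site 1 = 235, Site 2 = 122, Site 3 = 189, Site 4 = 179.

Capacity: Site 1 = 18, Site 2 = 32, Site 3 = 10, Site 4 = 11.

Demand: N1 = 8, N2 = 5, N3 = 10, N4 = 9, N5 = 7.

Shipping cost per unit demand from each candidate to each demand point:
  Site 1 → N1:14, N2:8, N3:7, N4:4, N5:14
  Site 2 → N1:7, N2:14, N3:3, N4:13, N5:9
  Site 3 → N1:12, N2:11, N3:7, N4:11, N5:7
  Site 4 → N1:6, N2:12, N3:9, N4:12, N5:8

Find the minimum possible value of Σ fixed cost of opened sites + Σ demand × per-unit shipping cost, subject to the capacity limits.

582

Open {Site 1, Site 2}; cheapest assignment that respects the capacities:
  Site 1 (cap 18, load 14): N2, N4 — cost 5×8 + 9×4 = 76
  Site 2 (cap 32, load 25): N1, N3, N5 — cost 8×7 + 10×3 + 7×9 = 149
  Shipping 225, fixed 357 → total 582.
  Any other capacity-feasible assignment to {Site 1, Site 2} ships for at least 225.
Compare {Site 2, Site 4}: its best feasible assignment gives total 628.
Compare {Site 2, Site 3}: its best feasible assignment gives total 629.
Every other set of open sites that can feasibly serve all demand totals ≥ 628 even under its best assignment. Minimum: 582.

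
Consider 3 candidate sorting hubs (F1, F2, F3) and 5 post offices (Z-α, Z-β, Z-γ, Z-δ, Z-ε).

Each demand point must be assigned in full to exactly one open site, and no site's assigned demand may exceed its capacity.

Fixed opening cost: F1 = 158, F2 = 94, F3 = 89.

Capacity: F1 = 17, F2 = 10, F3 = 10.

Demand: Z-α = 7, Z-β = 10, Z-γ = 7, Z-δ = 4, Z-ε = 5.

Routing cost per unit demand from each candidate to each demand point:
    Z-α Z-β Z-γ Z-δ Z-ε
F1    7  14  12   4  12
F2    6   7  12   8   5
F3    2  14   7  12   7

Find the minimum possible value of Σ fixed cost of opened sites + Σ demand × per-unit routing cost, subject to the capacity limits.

585

Open {F1, F2, F3}; cheapest assignment that respects the capacities:
  F1 (cap 17, load 16): Z-γ, Z-δ, Z-ε — cost 7×12 + 4×4 + 5×12 = 160
  F2 (cap 10, load 10): Z-β — cost 10×7 = 70
  F3 (cap 10, load 7): Z-α — cost 7×2 = 14
  Shipping 244, fixed 341 → total 585.
  Any other capacity-feasible assignment to {F1, F2, F3} ships for at least 244.
Total demand is 33 and no other set of sites has combined capacity ≥ 33, so {F1, F2, F3} is the only feasible choice of open sites. Minimum: 585.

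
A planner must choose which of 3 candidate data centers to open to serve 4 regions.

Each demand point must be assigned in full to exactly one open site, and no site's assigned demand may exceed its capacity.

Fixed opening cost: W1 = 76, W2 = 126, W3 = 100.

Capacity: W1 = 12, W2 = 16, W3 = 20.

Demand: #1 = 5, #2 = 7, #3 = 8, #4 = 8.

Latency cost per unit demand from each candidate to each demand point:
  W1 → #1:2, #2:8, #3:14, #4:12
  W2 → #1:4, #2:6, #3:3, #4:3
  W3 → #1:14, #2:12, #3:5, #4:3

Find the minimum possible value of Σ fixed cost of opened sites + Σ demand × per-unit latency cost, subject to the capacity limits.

Open {W1, W3}; cheapest assignment that respects the capacities:
  W1 (cap 12, load 12): #1, #2 — cost 5×2 + 7×8 = 66
  W3 (cap 20, load 16): #3, #4 — cost 8×5 + 8×3 = 64
  Shipping 130, fixed 176 → total 306.
  Any other capacity-feasible assignment to {W1, W3} ships for at least 130.
Compare {W1, W2}: its best feasible assignment gives total 316.
Compare {W2, W3}: its best feasible assignment gives total 352.
Every other set of open sites that can feasibly serve all demand totals ≥ 316 even under its best assignment. Minimum: 306.

306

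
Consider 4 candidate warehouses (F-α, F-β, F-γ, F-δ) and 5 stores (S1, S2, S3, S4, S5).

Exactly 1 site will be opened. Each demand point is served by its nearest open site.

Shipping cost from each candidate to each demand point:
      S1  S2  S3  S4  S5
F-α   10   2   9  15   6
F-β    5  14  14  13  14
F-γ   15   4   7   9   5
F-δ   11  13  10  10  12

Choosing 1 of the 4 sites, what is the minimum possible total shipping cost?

40

Open {F-γ}.
  S1→F-γ 15, S2→F-γ 4, S3→F-γ 7, S4→F-γ 9, S5→F-γ 5  ⇒ total 40.
Compare {F-α}: total 42.
Compare {F-δ}: total 56.
No size-1 selection does better; minimum is 40.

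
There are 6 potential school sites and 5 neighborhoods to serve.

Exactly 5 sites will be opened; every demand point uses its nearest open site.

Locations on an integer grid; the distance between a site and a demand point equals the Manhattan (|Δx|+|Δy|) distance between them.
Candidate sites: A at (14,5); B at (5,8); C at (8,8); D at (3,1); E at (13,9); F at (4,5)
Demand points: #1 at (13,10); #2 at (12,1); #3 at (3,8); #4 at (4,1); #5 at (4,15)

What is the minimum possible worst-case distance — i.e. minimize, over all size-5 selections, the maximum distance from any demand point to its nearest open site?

Open {A, B, C, D, E}.
  Farthest demand point is #5 at distance 8 (to B); all others are ≤ 8.
With {A, B, C, D, F} the worst case is 8.
With {A, B, C, E, F} the worst case is 8.
No size-5 selection achieves below 8.

8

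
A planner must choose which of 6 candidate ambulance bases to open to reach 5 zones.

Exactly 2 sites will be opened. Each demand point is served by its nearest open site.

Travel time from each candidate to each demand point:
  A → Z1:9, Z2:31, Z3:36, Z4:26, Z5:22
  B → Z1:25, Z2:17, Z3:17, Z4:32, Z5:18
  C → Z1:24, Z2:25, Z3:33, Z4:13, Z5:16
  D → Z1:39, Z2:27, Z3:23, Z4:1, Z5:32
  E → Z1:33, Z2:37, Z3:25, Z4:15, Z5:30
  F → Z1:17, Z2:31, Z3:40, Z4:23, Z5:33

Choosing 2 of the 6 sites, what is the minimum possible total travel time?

78

Open {B, D}.
  Z1→B 25, Z2→B 17, Z3→B 17, Z4→D 1, Z5→B 18  ⇒ total 78.
Compare {A, D}: total 82.
Compare {A, B}: total 87.
No size-2 selection does better; minimum is 78.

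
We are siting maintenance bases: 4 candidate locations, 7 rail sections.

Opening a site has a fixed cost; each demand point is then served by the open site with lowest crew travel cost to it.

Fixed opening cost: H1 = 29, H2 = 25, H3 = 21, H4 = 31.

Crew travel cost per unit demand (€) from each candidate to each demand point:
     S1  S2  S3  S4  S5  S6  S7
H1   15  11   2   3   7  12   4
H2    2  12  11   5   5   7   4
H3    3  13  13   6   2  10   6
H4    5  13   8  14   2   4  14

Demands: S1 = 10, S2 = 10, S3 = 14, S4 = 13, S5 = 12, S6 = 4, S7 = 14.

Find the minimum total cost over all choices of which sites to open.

377

Open {H1, H3}: assign each demand point to its cheapest open site.
  S1→H3 10×3=30, S2→H1 10×11=110, S3→H1 14×2=28, S4→H1 13×3=39, S5→H3 12×2=24, S6→H3 4×10=40, S7→H1 14×4=56
  crew travel cost 327, fixed 50 → total 377.
Compare {H1, H2, H4}: crew travel cost 293 + fixed 85 = 378.
Compare {H1, H2, H3}: crew travel cost 305 + fixed 75 = 380.
Compare {H1, H4}: crew travel cost 323 + fixed 60 = 383.
All other subsets cost ≥ 378. Minimum total cost: 377.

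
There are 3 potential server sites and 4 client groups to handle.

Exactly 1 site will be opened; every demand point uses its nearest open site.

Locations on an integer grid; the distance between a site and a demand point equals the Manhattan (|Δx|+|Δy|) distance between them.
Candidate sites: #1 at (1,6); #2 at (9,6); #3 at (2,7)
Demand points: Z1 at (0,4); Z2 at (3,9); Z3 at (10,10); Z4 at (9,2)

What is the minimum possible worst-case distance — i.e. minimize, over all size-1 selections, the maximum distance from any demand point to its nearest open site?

11

Open {#2}.
  Farthest demand point is Z1 at distance 11 (to #2); all others are ≤ 11.
With {#3} the worst case is 12.
With {#1} the worst case is 13.
No size-1 selection achieves below 11.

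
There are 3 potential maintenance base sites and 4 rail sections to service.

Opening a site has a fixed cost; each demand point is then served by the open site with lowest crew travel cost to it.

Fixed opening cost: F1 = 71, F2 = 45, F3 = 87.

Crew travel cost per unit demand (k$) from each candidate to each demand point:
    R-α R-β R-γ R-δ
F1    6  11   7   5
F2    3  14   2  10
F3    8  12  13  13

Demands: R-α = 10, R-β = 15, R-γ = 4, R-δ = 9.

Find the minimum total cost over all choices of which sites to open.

364

Open {F1, F2}: assign each demand point to its cheapest open site.
  R-α→F2 10×3=30, R-β→F1 15×11=165, R-γ→F2 4×2=8, R-δ→F1 9×5=45
  crew travel cost 248, fixed 116 → total 364.
Compare {F1}: crew travel cost 298 + fixed 71 = 369.
Compare {F2}: crew travel cost 338 + fixed 45 = 383.
Compare {F2, F3}: crew travel cost 308 + fixed 132 = 440.
All other subsets cost ≥ 369. Minimum total cost: 364.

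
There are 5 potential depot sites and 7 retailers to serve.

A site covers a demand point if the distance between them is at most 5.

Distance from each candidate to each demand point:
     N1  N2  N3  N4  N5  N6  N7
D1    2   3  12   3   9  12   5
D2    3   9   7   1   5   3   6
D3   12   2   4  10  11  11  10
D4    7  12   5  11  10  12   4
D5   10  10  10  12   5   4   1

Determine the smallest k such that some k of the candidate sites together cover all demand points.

Coverage sets (demand points within 5 of each site):
  D1: {N1, N2, N4, N7}
  D2: {N1, N4, N5, N6}
  D3: {N2, N3}
  D4: {N3, N7}
  D5: {N5, N6, N7}
No 2 sites suffice: every size-2 union leaves at least one demand point uncovered.
But {D1, D2, D3} covers everything, so the minimum is 3.

3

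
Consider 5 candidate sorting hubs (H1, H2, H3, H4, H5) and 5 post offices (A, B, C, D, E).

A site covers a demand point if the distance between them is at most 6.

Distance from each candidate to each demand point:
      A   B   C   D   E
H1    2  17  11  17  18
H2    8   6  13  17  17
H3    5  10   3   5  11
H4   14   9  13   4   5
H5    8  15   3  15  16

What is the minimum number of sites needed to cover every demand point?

3

Coverage sets (demand points within 6 of each site):
  H1: {A}
  H2: {B}
  H3: {A, C, D}
  H4: {D, E}
  H5: {C}
No 2 sites suffice: every size-2 union leaves at least one demand point uncovered.
But {H2, H3, H4} covers everything, so the minimum is 3.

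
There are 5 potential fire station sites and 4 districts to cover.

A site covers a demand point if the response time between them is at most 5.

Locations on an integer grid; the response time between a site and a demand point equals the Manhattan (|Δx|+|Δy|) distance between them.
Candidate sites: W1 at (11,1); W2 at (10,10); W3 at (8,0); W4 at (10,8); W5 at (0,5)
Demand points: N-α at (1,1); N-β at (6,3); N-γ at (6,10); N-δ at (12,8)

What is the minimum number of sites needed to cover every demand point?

Coverage sets (demand points within 5 of each site):
  W1: {}
  W2: {N-γ, N-δ}
  W3: {N-β}
  W4: {N-δ}
  W5: {N-α}
No 2 sites suffice: every size-2 union leaves at least one demand point uncovered.
But {W2, W3, W5} covers everything, so the minimum is 3.

3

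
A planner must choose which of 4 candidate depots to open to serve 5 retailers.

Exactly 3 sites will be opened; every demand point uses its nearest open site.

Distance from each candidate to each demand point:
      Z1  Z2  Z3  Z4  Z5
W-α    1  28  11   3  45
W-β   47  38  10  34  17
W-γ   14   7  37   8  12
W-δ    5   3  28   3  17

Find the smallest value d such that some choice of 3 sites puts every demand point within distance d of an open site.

Open {W-α, W-β, W-γ}.
  Farthest demand point is Z5 at distance 12 (to W-γ); all others are ≤ 12.
With {W-α, W-γ, W-δ} the worst case is 12.
With {W-β, W-γ, W-δ} the worst case is 12.
No size-3 selection achieves below 12.

12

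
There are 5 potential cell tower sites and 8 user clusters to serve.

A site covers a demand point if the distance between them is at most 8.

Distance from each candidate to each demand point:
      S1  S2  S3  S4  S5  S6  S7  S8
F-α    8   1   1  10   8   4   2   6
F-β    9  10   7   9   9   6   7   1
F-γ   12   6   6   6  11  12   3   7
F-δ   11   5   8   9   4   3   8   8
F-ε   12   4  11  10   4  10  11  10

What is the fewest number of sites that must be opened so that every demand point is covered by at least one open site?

Coverage sets (demand points within 8 of each site):
  F-α: {S1, S2, S3, S5, S6, S7, S8}
  F-β: {S3, S6, S7, S8}
  F-γ: {S2, S3, S4, S7, S8}
  F-δ: {S2, S3, S5, S6, S7, S8}
  F-ε: {S2, S5}
No single site covers all 8 demand points.
But {F-α, F-γ} covers everything, so the minimum is 2.

2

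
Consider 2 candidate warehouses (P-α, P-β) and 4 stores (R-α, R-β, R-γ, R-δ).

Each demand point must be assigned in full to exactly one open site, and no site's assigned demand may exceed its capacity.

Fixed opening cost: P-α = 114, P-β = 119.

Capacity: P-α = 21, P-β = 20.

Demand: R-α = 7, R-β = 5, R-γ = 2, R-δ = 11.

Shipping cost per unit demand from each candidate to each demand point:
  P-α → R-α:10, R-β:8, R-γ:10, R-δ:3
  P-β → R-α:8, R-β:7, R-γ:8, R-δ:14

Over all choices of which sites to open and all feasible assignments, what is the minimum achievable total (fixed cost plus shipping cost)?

Open {P-α, P-β}; cheapest assignment that respects the capacities:
  P-α (cap 21, load 11): R-δ — cost 11×3 = 33
  P-β (cap 20, load 14): R-α, R-β, R-γ — cost 7×8 + 5×7 + 2×8 = 107
  Shipping 140, fixed 233 → total 373.
  Any other capacity-feasible assignment to {P-α, P-β} ships for at least 140.
Total demand is 25 and no other set of sites has combined capacity ≥ 25, so {P-α, P-β} is the only feasible choice of open sites. Minimum: 373.

373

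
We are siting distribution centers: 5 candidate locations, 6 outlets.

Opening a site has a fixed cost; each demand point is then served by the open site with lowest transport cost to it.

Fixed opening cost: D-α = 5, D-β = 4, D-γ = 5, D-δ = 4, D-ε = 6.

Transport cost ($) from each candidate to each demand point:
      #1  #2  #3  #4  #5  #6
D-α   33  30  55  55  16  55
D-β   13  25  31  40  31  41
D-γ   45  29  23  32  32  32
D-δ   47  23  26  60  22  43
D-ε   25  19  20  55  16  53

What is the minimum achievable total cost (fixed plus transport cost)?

147

Open {D-β, D-γ, D-ε}: assign each demand point to its cheapest open site.
  #1→D-β 13, #2→D-ε 19, #3→D-ε 20, #4→D-γ 32, #5→D-ε 16, #6→D-γ 32
  transport cost 132, fixed 15 → total 147.
Compare {D-β, D-γ, D-δ, D-ε}: transport cost 132 + fixed 19 = 151.
Compare {D-α, D-β, D-γ, D-ε}: transport cost 132 + fixed 20 = 152.
Compare {D-γ, D-ε}: transport cost 144 + fixed 11 = 155.
All other subsets cost ≥ 151. Minimum total cost: 147.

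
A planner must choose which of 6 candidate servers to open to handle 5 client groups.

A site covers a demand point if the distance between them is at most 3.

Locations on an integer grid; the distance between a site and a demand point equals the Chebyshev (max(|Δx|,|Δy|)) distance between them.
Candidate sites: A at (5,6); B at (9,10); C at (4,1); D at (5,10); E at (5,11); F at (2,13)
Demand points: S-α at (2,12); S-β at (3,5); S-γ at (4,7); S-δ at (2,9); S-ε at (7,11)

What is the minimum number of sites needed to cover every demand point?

Coverage sets (demand points within 3 of each site):
  A: {S-β, S-γ, S-δ}
  B: {S-ε}
  C: {}
  D: {S-α, S-γ, S-δ, S-ε}
  E: {S-α, S-δ, S-ε}
  F: {S-α}
No single site covers all 5 demand points.
But {A, D} covers everything, so the minimum is 2.

2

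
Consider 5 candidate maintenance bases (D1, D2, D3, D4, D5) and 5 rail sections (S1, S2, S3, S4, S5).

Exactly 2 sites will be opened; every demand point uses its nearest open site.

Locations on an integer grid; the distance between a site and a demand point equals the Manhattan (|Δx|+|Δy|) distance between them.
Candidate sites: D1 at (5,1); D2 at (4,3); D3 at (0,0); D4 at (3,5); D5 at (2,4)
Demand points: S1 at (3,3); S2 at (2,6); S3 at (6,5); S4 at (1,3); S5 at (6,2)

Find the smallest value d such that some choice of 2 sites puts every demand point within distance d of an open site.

Open {D2, D4}.
  Farthest demand point is S3 at distance 3 (to D4); all others are ≤ 3.
With {D1, D4} the worst case is 4.
With {D2, D5} the worst case is 4.
No size-2 selection achieves below 3.

3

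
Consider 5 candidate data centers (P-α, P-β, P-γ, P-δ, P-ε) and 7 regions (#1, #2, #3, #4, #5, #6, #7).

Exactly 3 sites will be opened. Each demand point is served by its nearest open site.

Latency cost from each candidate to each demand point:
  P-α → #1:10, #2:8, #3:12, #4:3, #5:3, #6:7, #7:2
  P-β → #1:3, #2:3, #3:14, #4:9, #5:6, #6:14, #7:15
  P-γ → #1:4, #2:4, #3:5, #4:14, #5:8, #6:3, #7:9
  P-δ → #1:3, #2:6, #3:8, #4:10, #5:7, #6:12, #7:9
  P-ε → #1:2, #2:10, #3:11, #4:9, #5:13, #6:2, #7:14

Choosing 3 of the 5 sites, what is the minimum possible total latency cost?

Open {P-α, P-γ, P-ε}.
  #1→P-ε 2, #2→P-γ 4, #3→P-γ 5, #4→P-α 3, #5→P-α 3, #6→P-ε 2, #7→P-α 2  ⇒ total 21.
Compare {P-α, P-β, P-γ}: total 22.
Compare {P-α, P-γ, P-δ}: total 23.
No size-3 selection does better; minimum is 21.

21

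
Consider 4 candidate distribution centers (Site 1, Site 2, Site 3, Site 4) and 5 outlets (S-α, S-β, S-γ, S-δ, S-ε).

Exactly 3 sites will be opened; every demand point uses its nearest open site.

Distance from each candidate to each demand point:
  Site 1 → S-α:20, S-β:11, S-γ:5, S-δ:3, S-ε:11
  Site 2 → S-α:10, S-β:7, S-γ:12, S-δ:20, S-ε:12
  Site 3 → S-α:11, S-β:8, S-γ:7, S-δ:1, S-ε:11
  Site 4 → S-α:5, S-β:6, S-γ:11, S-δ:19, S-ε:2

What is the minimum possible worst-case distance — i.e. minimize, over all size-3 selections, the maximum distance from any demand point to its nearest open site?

6

Open {Site 1, Site 2, Site 4}.
  Farthest demand point is S-β at distance 6 (to Site 4); all others are ≤ 6.
With {Site 1, Site 3, Site 4} the worst case is 6.
With {Site 2, Site 3, Site 4} the worst case is 7.
No size-3 selection achieves below 6.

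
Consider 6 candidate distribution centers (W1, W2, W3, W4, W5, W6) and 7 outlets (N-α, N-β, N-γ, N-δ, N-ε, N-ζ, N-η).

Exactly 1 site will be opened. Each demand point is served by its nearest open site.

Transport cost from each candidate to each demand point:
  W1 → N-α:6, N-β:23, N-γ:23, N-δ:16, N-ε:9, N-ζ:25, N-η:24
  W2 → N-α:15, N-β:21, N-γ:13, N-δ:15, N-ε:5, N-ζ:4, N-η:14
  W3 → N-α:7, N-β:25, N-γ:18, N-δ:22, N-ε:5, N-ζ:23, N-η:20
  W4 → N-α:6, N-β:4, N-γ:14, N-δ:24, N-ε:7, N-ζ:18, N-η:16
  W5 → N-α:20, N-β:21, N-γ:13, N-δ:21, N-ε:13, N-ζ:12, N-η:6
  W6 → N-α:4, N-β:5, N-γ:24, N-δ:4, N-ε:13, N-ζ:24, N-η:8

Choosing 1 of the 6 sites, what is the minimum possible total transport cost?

82

Open {W6}.
  N-α→W6 4, N-β→W6 5, N-γ→W6 24, N-δ→W6 4, N-ε→W6 13, N-ζ→W6 24, N-η→W6 8  ⇒ total 82.
Compare {W2}: total 87.
Compare {W4}: total 89.
No size-1 selection does better; minimum is 82.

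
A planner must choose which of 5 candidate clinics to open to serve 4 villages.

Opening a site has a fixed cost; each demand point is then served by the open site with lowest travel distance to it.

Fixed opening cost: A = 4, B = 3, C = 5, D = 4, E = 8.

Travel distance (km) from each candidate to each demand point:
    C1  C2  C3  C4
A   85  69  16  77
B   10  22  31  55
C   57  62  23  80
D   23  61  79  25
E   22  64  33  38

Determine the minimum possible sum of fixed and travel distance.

Open {A, B, D}: assign each demand point to its cheapest open site.
  C1→B 10, C2→B 22, C3→A 16, C4→D 25
  travel distance 73, fixed 11 → total 84.
Compare {A, B, C, D}: travel distance 73 + fixed 16 = 89.
Compare {B, C, D}: travel distance 80 + fixed 12 = 92.
Compare {A, B, D, E}: travel distance 73 + fixed 19 = 92.
All other subsets cost ≥ 89. Minimum total cost: 84.

84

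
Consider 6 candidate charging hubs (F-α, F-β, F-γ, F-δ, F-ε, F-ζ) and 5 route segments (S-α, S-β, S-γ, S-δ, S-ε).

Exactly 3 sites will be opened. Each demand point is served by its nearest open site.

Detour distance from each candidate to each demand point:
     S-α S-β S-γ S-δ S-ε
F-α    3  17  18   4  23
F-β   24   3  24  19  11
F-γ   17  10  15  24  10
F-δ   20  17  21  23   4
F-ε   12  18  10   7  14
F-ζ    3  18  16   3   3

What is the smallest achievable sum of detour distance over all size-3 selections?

Open {F-β, F-ε, F-ζ}.
  S-α→F-ζ 3, S-β→F-β 3, S-γ→F-ε 10, S-δ→F-ζ 3, S-ε→F-ζ 3  ⇒ total 22.
Compare {F-β, F-γ, F-ζ}: total 27.
Compare {F-α, F-β, F-ζ}: total 28.
No size-3 selection does better; minimum is 22.

22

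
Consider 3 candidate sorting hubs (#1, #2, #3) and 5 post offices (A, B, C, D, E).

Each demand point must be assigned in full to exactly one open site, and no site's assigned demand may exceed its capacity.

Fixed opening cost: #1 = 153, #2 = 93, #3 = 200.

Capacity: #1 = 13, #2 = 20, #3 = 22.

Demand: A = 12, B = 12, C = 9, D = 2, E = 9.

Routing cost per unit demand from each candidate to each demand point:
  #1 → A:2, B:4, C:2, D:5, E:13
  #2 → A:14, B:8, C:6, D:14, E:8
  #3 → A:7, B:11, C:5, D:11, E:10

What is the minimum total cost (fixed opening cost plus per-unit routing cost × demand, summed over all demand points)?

723

Open {#1, #2, #3}; cheapest assignment that respects the capacities:
  #1 (cap 13, load 12): A — cost 12×2 = 24
  #2 (cap 20, load 12): B — cost 12×8 = 96
  #3 (cap 22, load 20): C, D, E — cost 9×5 + 2×11 + 9×10 = 157
  Shipping 277, fixed 446 → total 723.
  Any other capacity-feasible assignment to {#1, #2, #3} ships for at least 277.
Total demand is 44 and no other set of sites has combined capacity ≥ 44, so {#1, #2, #3} is the only feasible choice of open sites. Minimum: 723.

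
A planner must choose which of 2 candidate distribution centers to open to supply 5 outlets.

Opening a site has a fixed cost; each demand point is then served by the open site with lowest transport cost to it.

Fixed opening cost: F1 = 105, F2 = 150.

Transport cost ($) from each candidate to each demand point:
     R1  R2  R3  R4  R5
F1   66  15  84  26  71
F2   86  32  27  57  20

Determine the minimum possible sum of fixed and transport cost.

367

Open {F1}: assign each demand point to its cheapest open site.
  R1→F1 66, R2→F1 15, R3→F1 84, R4→F1 26, R5→F1 71
  transport cost 262, fixed 105 → total 367.
Compare {F2}: transport cost 222 + fixed 150 = 372.
Compare {F1, F2}: transport cost 154 + fixed 255 = 409.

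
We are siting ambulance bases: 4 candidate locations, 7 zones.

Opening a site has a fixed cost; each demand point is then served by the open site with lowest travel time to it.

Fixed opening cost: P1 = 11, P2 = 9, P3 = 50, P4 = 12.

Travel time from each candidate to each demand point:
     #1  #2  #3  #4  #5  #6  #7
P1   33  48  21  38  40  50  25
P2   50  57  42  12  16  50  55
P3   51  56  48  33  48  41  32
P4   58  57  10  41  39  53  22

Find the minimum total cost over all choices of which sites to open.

Open {P1, P2, P4}: assign each demand point to its cheapest open site.
  #1→P1 33, #2→P1 48, #3→P4 10, #4→P2 12, #5→P2 16, #6→P1 50, #7→P4 22
  travel time 191, fixed 32 → total 223.
Compare {P1, P2}: travel time 205 + fixed 20 = 225.
Compare {P2, P4}: travel time 217 + fixed 21 = 238.
Compare {P1, P4}: travel time 240 + fixed 23 = 263.
All other subsets cost ≥ 225. Minimum total cost: 223.

223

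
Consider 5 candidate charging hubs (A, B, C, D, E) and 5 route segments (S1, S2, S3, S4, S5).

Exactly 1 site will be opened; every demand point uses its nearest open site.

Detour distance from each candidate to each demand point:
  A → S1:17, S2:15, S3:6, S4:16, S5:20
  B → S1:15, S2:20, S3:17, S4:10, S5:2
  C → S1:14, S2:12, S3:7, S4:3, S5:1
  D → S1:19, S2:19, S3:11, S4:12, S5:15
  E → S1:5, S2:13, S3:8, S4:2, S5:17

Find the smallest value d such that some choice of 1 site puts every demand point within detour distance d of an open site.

Open {C}.
  Farthest demand point is S1 at detour distance 14 (to C); all others are ≤ 14.
With {E} the worst case is 17.
With {D} the worst case is 19.
No size-1 selection achieves below 14.

14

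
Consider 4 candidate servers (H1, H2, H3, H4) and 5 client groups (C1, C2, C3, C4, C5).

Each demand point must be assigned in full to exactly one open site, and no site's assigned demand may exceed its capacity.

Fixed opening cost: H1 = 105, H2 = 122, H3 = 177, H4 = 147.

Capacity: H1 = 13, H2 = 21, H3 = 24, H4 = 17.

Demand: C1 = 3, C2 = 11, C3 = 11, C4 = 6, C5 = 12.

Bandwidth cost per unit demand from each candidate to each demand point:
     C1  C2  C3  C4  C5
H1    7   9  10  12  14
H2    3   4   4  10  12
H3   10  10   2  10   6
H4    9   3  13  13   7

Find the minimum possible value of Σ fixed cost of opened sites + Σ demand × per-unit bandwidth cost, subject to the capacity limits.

Open {H2, H3}; cheapest assignment that respects the capacities:
  H2 (cap 21, load 20): C1, C2, C4 — cost 3×3 + 11×4 + 6×10 = 113
  H3 (cap 24, load 23): C3, C5 — cost 11×2 + 12×6 = 94
  Shipping 207, fixed 299 → total 506.
  Any other capacity-feasible assignment to {H2, H3} ships for at least 207.
Compare {H1, H2, H3}: its best feasible assignment gives total 611.
Compare {H2, H3, H4}: its best feasible assignment gives total 642.
Every other set of open sites that can feasibly serve all demand totals ≥ 611 even under its best assignment. Minimum: 506.

506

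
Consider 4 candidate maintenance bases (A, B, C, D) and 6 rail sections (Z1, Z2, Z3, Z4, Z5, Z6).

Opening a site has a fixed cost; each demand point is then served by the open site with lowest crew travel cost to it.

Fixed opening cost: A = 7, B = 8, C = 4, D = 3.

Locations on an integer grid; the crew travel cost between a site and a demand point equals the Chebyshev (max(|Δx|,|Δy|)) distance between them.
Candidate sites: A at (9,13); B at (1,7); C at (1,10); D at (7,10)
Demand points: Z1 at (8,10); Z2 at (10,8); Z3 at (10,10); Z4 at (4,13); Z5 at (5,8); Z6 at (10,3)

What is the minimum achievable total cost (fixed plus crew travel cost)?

Open {D}: assign each demand point to its cheapest open site.
  Z1→D 1, Z2→D 3, Z3→D 3, Z4→D 3, Z5→D 2, Z6→D 7
  crew travel cost 19, fixed 3 → total 22.
Compare {C, D}: crew travel cost 19 + fixed 7 = 26.
Compare {A, D}: crew travel cost 19 + fixed 10 = 29.
Compare {B, D}: crew travel cost 19 + fixed 11 = 30.
All other subsets cost ≥ 26. Minimum total cost: 22.

22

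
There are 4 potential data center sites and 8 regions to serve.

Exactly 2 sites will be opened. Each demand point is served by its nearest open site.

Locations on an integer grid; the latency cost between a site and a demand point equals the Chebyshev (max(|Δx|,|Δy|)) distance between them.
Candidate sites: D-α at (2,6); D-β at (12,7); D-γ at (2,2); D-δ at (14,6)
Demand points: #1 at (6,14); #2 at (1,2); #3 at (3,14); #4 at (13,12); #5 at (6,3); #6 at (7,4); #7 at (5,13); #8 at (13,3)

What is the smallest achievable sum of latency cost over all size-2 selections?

Open {D-β, D-γ}.
  #1→D-β 7, #2→D-γ 1, #3→D-β 9, #4→D-β 5, #5→D-γ 4, #6→D-β 5, #7→D-β 7, #8→D-β 4  ⇒ total 42.
Compare {D-α, D-β}: total 44.
Compare {D-α, D-δ}: total 45.
No size-2 selection does better; minimum is 42.

42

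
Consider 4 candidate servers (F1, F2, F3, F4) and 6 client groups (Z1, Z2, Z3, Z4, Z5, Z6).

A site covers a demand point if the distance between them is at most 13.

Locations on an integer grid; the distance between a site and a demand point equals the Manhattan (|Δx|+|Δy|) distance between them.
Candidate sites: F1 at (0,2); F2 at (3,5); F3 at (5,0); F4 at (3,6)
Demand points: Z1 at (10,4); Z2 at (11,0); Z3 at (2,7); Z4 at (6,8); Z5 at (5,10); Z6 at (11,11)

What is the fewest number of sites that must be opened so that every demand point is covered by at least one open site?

Coverage sets (demand points within 13 of each site):
  F1: {Z1, Z2, Z3, Z4, Z5}
  F2: {Z1, Z2, Z3, Z4, Z5}
  F3: {Z1, Z2, Z3, Z4, Z5}
  F4: {Z1, Z3, Z4, Z5, Z6}
No single site covers all 6 demand points.
But {F1, F4} covers everything, so the minimum is 2.

2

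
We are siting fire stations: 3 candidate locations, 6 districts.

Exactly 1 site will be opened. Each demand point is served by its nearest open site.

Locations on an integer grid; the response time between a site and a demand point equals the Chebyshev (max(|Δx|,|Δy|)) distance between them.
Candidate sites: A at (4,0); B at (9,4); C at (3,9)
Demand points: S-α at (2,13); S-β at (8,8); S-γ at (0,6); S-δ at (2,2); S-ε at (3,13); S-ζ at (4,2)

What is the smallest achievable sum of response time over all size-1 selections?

Open {C}.
  S-α→C 4, S-β→C 5, S-γ→C 3, S-δ→C 7, S-ε→C 4, S-ζ→C 7  ⇒ total 30.
Compare {B}: total 43.
Compare {A}: total 44.

30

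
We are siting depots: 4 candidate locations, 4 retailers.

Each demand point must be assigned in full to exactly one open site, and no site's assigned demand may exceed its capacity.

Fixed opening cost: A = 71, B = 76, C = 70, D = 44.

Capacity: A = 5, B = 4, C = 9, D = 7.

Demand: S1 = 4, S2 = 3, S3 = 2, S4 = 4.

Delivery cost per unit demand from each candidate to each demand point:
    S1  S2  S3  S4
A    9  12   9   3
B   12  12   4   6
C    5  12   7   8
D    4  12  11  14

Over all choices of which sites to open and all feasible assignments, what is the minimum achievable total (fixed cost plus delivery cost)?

212

Open {C, D}; cheapest assignment that respects the capacities:
  C (cap 9, load 9): S2, S3, S4 — cost 3×12 + 2×7 + 4×8 = 82
  D (cap 7, load 4): S1 — cost 4×4 = 16
  Shipping 98, fixed 114 → total 212.
  Any other capacity-feasible assignment to {C, D} ships for at least 98.
Compare {A, C}: its best feasible assignment gives total 223.
Compare {B, C}: its best feasible assignment gives total 240.
Every other set of open sites that can feasibly serve all demand totals ≥ 223 even under its best assignment. Minimum: 212.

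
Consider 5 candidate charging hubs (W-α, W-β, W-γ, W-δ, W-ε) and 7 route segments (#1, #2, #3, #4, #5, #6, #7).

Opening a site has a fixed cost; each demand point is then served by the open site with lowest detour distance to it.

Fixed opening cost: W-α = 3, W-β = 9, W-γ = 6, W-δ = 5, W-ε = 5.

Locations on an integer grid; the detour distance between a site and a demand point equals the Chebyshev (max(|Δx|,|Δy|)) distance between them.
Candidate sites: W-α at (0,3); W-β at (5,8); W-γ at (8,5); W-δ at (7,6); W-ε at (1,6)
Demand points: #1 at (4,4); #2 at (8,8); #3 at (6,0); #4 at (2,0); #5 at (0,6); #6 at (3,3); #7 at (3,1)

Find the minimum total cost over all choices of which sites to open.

Open {W-α, W-δ}: assign each demand point to its cheapest open site.
  #1→W-δ 3, #2→W-δ 2, #3→W-α 6, #4→W-α 3, #5→W-α 3, #6→W-α 3, #7→W-α 3
  detour distance 23, fixed 8 → total 31.
Compare {W-α}: detour distance 30 + fixed 3 = 33.
Compare {W-α, W-γ}: detour distance 24 + fixed 9 = 33.
Compare {W-α, W-ε}: detour distance 26 + fixed 8 = 34.
All other subsets cost ≥ 33. Minimum total cost: 31.

31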